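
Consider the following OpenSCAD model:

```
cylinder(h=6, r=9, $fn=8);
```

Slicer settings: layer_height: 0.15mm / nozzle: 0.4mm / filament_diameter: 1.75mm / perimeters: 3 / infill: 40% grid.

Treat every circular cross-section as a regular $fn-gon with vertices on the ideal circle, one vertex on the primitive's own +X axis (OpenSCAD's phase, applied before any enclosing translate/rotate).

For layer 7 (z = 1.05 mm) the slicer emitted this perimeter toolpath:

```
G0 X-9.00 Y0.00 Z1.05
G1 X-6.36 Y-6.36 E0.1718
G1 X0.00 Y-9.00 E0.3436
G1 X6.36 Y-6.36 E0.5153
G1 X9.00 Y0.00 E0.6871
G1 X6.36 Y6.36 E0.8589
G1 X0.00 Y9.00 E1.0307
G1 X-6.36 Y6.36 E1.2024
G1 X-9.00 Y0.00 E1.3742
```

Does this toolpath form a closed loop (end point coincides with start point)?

yes

Start point (G0): (-9.00, 0.00). End point (last G1): the path returns to the start — closed.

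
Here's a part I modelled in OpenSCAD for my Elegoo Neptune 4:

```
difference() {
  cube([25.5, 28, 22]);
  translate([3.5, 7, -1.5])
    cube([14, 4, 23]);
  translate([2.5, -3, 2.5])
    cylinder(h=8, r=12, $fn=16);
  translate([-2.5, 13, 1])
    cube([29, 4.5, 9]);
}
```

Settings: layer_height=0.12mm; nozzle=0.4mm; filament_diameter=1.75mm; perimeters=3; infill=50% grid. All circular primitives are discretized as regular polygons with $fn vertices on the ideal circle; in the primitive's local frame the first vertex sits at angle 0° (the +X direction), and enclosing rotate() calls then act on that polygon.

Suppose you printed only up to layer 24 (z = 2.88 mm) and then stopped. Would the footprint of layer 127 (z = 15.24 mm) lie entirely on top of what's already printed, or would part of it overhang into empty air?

Compare the two slices. At z = 2.88: the cube (footprint 25.5×28) is included at this height (area 714.00 mm²); the cube at (3.5, 7) (footprint 14×4) is included at this height (area 56.00 mm²); the r=12 cylinder at (2.5, -3) gives a regular 16-gon of circumradius 12 (constant along its height) (area = (16/2)·12.000²·sin(360°/16) = 440.85 mm²); the 29×4.5 cube at (-2.5, 13) contributes its full rectangle (area 130.50 mm²); Subtracting the remaining from the first: starting from the 25.5×28 cube (714.00 mm²), the 14×4 cube at (3.5, 7) lies wholly inside it (removes its full 56.00 mm² and its 36.00 mm outline becomes a hole wall); the r=12 cylinder at (2.5, -3) partially overlaps it — only the 90.92 mm² overlap (of its 440.85 mm²) is removed, clipping the outline; the 29×4.5 cube at (-2.5, 13) partially overlaps it — only the 114.75 mm² overlap (of its 130.50 mm²) is removed, clipping the outline — area = 452.33 mm². At z = 15.24: the cube is present — its section is the full 25.5×28 rectangle (area 714.00 mm²); the cube at (3.5, 7) (footprint 14×4) is included at this height (area 56.00 mm²); the cylinder at (2.5, -3) is absent (z outside [2.5, 10.5]); the cube at (-2.5, 13) does not reach this height (z outside [1, 10]); Taking the first minus the rest: starting from the 25.5×28 cube (714.00 mm²), the 14×4 cube at (3.5, 7) lies wholly inside it (removes its full 56.00 mm² and its 36.00 mm outline becomes a hole wall) — area = 658.00 mm². Checking containment: at z = 15.24 the cross-section extends beyond the z = 2.88 cross-section by about 205.67 mm².

part overhangs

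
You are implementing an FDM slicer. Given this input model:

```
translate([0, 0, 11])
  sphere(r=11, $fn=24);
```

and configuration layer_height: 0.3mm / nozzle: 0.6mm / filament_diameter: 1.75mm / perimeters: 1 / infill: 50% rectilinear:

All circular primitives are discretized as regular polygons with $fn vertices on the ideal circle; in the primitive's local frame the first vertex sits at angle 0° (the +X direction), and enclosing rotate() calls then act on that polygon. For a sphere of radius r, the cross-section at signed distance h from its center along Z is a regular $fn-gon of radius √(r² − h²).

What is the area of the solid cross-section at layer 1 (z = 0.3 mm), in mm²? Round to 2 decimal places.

At z = 0.3 mm: the sphere: section is a regular 24-gon, circumradius = √(r²−h²) = √(11²−10.7²) = 2.551 (area = (24/2)·2.551²·sin(360°/24) = 20.22 mm²). Overall, the cross-section is a single solid region. Net area = 20.22 mm².

20.22 mm²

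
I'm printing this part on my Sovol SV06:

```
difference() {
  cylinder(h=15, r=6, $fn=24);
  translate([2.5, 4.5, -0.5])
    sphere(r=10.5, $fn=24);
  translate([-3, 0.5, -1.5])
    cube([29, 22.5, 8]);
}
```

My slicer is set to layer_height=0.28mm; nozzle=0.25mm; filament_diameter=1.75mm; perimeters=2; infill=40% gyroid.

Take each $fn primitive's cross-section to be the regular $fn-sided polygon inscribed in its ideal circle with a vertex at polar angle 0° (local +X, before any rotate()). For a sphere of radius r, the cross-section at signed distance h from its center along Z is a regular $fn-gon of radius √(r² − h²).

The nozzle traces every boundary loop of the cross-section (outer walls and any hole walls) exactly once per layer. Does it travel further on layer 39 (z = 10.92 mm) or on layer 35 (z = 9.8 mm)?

Layer 39 (z = 10.92): the r=6 cylinder gives a regular 24-gon of circumradius 6 (constant along its height) (perimeter = 2·24·6.000·sin(180°/24) = 37.59 mm); the sphere at (2.5, 4.5) is not intersected at this z (|z−center|=11.420 > r=10.5); the cube at (-3, 0.5) is absent (z outside [-1.5, 6.5]); Subtracting the remaining from the first: none of the subtracted shapes is present at this height, so the r=6 cylinder is unchanged — boundary = 37.59 mm. So its perimeter = 37.59 mm. Layer 35 (z = 9.8): the cylinder: section is a regular 24-gon, circumradius r=6 (perimeter = 2·24·6.000·sin(180°/24) = 37.59 mm); the sphere at (2.5, 4.5): section is a regular 24-gon, circumradius = √(r²−h²) = √(10.5²−10.3²) = 2.040 (perimeter = 2·24·2.040·sin(180°/24) = 12.78 mm); the cube at (-3, 0.5) does not reach this height (z outside [-1.5, 6.5]); Subtracting the remaining from the first: starting from the r=6 cylinder, the r=10.5 sphere at (2.5, 4.5) partially overlaps it — only the 9.29 mm² overlap (of its 12.92 mm²) is removed, clipping the outline — boundary = 40.88 mm. So its perimeter = 40.88 mm. Layer 35 is larger (40.88 vs 37.59 mm).

layer 35 (z = 9.8 mm)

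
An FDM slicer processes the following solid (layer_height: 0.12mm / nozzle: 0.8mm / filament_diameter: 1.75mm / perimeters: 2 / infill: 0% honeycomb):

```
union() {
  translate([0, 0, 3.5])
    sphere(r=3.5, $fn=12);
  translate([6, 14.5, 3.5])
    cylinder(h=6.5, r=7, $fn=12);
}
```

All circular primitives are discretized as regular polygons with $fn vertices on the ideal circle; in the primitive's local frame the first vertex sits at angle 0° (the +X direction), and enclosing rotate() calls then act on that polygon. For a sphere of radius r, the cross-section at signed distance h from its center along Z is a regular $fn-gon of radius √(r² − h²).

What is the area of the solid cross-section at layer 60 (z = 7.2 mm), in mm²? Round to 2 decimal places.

147.00 mm²

At z = 7.2 mm: the sphere is absent (|z−center|=3.700 > r=3.5); the cylinder at (6, 14.5): section is a regular 12-gon, circumradius r=7 (area = (12/2)·7.000²·sin(360°/12) = 147.00 mm²); Taking the union: only the r=7 cylinder at (6, 14.5) is present, so the union is just that shape — area = 147.00 mm². Overall, the cross-section is a single solid region. Net area = 147.00 mm².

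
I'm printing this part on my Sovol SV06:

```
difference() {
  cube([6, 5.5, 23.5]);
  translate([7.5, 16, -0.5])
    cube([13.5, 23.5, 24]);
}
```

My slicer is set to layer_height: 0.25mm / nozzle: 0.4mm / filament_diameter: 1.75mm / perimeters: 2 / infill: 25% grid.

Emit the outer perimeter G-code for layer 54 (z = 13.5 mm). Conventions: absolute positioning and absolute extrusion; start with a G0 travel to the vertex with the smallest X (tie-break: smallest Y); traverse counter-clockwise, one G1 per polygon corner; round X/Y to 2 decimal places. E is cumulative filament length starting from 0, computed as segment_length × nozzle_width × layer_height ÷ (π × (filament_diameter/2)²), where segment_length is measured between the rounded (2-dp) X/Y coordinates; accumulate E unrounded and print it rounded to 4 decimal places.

At z = 13.5 mm: the cube is present — its section is the full 6×5.5 rectangle; the cube at (7.5, 16) (footprint 13.5×23.5) is included at this height; After the difference (first − rest): starting from the 6×5.5 cube, the 13.5×23.5 cube at (7.5, 16) misses the remaining region (no effect) — 1 connected region. The outline is a single polygon with 4 vertices. Extrusion per mm of travel: 0.4 × 0.25 / (π × 0.875²) = 0.041575. Accumulating E over each segment gives final E = 0.9562.

G0 X0.00 Y0.00 Z13.50
G1 X6.00 Y0.00 E0.2495
G1 X6.00 Y5.50 E0.4781
G1 X0.00 Y5.50 E0.7276
G1 X0.00 Y0.00 E0.9562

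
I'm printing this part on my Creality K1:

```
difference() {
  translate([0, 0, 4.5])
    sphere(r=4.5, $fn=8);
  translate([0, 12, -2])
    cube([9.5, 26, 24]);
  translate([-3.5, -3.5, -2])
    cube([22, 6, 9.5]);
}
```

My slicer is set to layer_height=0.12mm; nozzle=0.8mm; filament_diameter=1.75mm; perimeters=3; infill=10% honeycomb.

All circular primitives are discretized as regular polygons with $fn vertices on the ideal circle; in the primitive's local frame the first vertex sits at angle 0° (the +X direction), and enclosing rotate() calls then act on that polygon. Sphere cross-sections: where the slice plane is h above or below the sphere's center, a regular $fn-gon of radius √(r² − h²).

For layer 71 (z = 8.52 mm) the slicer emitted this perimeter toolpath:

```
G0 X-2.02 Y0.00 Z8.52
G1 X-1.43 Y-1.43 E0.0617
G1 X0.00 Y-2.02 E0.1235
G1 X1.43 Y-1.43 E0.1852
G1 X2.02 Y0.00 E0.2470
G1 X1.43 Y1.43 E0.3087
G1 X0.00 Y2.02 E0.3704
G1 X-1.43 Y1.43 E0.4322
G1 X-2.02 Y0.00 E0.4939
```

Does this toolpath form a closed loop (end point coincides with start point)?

Start point (G0): (-2.02, 0.00). End point (last G1): the path returns to the start — closed.

yes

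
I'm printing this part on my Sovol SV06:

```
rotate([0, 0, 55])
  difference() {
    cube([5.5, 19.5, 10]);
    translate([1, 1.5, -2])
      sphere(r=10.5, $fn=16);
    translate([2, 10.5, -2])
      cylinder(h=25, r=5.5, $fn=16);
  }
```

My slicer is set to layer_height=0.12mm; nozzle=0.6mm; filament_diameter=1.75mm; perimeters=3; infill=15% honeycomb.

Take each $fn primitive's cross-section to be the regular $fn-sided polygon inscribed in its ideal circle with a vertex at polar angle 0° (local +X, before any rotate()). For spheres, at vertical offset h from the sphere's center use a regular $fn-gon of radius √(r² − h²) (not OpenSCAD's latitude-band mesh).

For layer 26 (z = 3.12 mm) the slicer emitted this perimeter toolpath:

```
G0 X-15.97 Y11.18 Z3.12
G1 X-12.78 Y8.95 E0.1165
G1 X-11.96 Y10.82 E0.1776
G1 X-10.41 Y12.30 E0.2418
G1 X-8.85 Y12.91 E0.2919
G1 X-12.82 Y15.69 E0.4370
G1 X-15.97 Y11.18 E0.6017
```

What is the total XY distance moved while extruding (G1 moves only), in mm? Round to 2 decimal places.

Sum the Euclidean lengths of each G1 segment: total = 20.10 mm.

20.10 mm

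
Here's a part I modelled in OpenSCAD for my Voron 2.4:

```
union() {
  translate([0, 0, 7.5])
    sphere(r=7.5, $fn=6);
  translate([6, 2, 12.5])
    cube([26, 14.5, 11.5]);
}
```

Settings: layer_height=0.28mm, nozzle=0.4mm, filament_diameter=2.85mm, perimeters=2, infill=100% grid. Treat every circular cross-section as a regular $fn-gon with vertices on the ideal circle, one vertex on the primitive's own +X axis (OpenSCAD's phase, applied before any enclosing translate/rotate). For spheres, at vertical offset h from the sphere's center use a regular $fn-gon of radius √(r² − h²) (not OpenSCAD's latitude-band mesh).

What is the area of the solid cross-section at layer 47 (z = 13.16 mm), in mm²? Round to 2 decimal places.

At z = 13.16 mm: the sphere: section is a regular 6-gon, circumradius = √(r²−h²) = √(7.5²−5.66²) = 4.921 (area = (6/2)·4.921²·sin(360°/6) = 62.91 mm²); the cube at (6, 2) is present — its section is the full 26×14.5 rectangle (area 377.00 mm²); Merging all regions: the 2 present regions are separate (no shared area or edge), so areas and boundary lengths simply add and each stays a separate island — area = 439.91 mm². Overall, the cross-section has 2 separate islands. Net area = 439.91 mm².

439.91 mm²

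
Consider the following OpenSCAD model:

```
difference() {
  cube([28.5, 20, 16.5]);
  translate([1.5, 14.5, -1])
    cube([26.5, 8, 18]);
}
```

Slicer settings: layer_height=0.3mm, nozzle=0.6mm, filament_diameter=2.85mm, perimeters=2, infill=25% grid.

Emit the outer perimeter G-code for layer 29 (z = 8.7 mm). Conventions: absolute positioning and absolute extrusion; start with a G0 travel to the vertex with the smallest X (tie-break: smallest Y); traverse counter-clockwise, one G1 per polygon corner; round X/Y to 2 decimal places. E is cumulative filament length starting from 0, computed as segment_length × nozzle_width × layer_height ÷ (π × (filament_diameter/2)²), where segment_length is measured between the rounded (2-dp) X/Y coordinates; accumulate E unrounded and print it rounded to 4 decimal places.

At z = 8.7 mm: the cube is present — its section is the full 28.5×20 rectangle; the 26.5×8 cube at (1.5, 14.5) contributes its full rectangle; Taking the first minus the rest: starting from the 28.5×20 cube, the 26.5×8 cube at (1.5, 14.5) partially overlaps it — only the 145.75 mm² overlap (of its 212.00 mm²) is removed, clipping the outline — 1 connected region. The outline is a single polygon with 8 vertices. Extrusion per mm of travel: 0.6 × 0.3 / (π × 1.425²) = 0.028216. Accumulating E over each segment gives final E = 3.0473.

G0 X0.00 Y0.00 Z8.70
G1 X28.50 Y0.00 E0.8042
G1 X28.50 Y20.00 E1.3685
G1 X28.00 Y20.00 E1.3826
G1 X28.00 Y14.50 E1.5378
G1 X1.50 Y14.50 E2.2855
G1 X1.50 Y20.00 E2.4407
G1 X0.00 Y20.00 E2.4830
G1 X0.00 Y0.00 E3.0473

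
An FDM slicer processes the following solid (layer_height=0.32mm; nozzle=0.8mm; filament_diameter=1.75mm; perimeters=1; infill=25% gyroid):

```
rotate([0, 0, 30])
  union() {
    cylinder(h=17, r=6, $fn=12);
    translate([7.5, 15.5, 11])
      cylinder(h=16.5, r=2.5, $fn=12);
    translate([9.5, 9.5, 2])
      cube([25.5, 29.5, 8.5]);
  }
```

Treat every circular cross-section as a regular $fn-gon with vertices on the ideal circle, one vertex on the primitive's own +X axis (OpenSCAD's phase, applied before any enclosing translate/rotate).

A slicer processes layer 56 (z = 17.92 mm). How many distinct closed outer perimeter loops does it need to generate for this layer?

1

At z = 17.92 mm: the cylinder is absent (z outside [0, 17]); the cylinder at (7.5, 15.5): section is a regular 12-gon, circumradius r=2.5; the cube at (9.5, 9.5) is not intersected at this z (z outside [2, 10.5]); Taking the union: only the r=2.5 cylinder at (7.5, 15.5) is present, so the union is just that shape — 1 connected region; (rotated 30° about Z; rotation is an isometry so areas/perimeters/island counts are preserved). The result has 1 disconnected region.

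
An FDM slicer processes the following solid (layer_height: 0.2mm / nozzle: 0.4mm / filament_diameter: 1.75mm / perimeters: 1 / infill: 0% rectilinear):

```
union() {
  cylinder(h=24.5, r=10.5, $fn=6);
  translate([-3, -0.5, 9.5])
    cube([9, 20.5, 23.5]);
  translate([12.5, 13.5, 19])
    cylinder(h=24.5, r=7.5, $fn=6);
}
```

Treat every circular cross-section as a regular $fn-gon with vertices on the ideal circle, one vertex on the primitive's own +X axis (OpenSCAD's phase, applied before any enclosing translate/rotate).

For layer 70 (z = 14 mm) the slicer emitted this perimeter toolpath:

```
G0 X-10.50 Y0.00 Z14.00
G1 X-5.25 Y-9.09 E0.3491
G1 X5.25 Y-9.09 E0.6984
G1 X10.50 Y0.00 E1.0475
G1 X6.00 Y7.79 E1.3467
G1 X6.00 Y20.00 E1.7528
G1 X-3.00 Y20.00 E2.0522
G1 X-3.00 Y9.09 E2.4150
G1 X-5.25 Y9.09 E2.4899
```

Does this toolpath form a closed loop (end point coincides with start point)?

no

Start point (G0): (-10.50, 0.00). End point (last G1): the path does not return to the start — open.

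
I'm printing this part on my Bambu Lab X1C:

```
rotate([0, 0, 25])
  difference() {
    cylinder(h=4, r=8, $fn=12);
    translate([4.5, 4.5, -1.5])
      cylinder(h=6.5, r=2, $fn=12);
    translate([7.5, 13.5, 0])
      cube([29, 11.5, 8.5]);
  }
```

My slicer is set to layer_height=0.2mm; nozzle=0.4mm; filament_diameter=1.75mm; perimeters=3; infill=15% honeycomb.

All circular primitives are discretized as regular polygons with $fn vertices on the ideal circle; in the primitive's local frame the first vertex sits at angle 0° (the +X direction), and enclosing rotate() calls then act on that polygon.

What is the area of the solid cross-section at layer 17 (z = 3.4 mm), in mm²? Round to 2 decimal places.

At z = 3.4 mm: the r=8 cylinder contributes a regular 12-gon of circumradius 8 (area = (12/2)·8.000²·sin(360°/12) = 192.00 mm²); the cylinder at (4.5, 4.5): section is a regular 12-gon, circumradius r=2 (area = (12/2)·2.000²·sin(360°/12) = 12.00 mm²); the cube at (7.5, 13.5) is present — its section is the full 29×11.5 rectangle (area 333.50 mm²); After the difference (first − rest): starting from the r=8 cylinder (192.00 mm²), the r=2 cylinder at (4.5, 4.5) partially overlaps it — only the 10.85 mm² overlap (of its 12.00 mm²) is removed, clipping the outline; the 29×11.5 cube at (7.5, 13.5) misses the remaining region (no effect) — area = 181.15 mm²; (rotated 25° about Z; rotation is an isometry so areas/perimeters/island counts are preserved). Overall, the cross-section is a single solid region. Net area = 181.15 mm².

181.15 mm²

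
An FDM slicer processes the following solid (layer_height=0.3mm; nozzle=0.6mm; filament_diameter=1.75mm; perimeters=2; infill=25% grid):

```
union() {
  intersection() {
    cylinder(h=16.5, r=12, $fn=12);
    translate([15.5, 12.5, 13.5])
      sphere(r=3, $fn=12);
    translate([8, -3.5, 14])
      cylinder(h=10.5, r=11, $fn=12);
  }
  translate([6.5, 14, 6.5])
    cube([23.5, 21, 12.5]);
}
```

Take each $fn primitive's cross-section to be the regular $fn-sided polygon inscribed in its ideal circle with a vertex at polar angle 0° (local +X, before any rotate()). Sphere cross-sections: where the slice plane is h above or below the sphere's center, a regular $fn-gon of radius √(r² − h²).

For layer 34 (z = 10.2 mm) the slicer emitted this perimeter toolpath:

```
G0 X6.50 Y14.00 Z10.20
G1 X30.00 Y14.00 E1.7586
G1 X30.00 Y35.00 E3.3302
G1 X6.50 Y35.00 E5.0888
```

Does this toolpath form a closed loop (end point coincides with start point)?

Start point (G0): (6.50, 14.00). End point (last G1): the path does not return to the start — open.

no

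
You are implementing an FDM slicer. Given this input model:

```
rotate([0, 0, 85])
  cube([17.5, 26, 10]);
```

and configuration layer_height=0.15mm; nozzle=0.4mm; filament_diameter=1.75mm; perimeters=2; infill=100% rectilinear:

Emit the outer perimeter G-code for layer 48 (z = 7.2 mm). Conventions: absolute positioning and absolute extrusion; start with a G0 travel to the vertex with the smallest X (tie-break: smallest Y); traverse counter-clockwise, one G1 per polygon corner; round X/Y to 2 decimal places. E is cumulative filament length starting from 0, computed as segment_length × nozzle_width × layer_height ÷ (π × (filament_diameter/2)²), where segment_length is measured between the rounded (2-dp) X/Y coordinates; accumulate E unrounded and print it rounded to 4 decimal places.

G0 X-25.90 Y2.27 Z7.20
G1 X0.00 Y0.00 E0.6486
G1 X1.53 Y17.43 E1.0850
G1 X-24.38 Y19.70 E1.7338
G1 X-25.90 Y2.27 E2.1703

At z = 7.2 mm: the cube is present — its section is the full 17.5×26 rectangle; (rotated 85° about Z; rotation is an isometry so areas/perimeters/island counts are preserved). The outline is a single polygon with 4 vertices. Extrusion per mm of travel: 0.4 × 0.15 / (π × 0.875²) = 0.024945. Accumulating E over each segment gives final E = 2.1703.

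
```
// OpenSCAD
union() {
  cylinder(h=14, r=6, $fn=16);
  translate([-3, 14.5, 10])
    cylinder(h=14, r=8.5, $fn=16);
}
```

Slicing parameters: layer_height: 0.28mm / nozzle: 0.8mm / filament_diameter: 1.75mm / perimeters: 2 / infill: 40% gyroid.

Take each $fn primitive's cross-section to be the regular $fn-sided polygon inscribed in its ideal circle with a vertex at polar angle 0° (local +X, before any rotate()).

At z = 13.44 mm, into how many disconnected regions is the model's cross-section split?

At z = 13.44 mm: the r=6 cylinder gives a regular 16-gon of circumradius 6 (constant along its height); the r=8.5 cylinder at (-3, 14.5) contributes a regular 16-gon of circumradius 8.5; Taking the union: the 2 present regions are separate (no shared area or edge), so areas and boundary lengths simply add and each stays a separate island — 2 connected regions. The result has 2 disconnected regions.

2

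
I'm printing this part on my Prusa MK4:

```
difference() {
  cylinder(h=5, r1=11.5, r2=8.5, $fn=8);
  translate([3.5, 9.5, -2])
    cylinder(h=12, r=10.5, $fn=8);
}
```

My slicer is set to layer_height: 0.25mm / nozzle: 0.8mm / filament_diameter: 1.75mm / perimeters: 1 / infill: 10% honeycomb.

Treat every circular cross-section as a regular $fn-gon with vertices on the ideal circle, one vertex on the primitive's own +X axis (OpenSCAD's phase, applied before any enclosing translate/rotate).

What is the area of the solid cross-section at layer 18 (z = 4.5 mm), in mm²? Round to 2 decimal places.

At z = 4.5 mm: the cone (r1=11.5→r2=8.5) has section circumradius 8.800 here — a regular 8-gon (area = (8/2)·8.800²·sin(360°/8) = 219.03 mm²); the cylinder at (3.5, 9.5): section is a regular 8-gon, circumradius r=10.5 (area = (8/2)·10.500²·sin(360°/8) = 311.83 mm²); Taking the first minus the rest: starting from the cone (219.03 mm²), the r=10.5 cylinder at (3.5, 9.5) partially overlaps it — only the 86.44 mm² overlap (of its 311.83 mm²) is removed, clipping the outline — area = 132.59 mm². Overall, the cross-section is a single solid region. Net area = 132.59 mm².

132.59 mm²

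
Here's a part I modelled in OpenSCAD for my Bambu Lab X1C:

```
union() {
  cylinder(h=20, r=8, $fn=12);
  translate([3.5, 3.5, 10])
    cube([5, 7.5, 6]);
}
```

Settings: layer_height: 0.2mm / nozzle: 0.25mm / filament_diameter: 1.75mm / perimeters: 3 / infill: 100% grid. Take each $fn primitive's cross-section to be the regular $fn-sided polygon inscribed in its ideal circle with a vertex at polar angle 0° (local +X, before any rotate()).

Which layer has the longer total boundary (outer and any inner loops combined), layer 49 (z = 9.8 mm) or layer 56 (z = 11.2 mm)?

layer 56 (z = 11.2 mm)

Layer 49 (z = 9.8): the r=8 cylinder gives a regular 12-gon of circumradius 8 (constant along its height) (perimeter = 2·12·8.000·sin(180°/12) = 49.69 mm); the cube at (3.5, 3.5) does not reach this height (z outside [10, 16]); Merging all regions: only the r=8 cylinder is present, so the union is just that shape — boundary = 49.69 mm. So its perimeter = 49.69 mm. Layer 56 (z = 11.2): the r=8 cylinder contributes a regular 12-gon of circumradius 8 (perimeter = 2·12·8.000·sin(180°/12) = 49.69 mm); the cube at (3.5, 3.5) (footprint 5×7.5) is included at this height (perimeter 25.00 mm); Merging all regions: the regions partially overlap (shared area 7.53 mm²), so the edge portions inside another operand are dropped and the merged outline is re-measured after clipping — boundary = 62.39 mm. So its perimeter = 62.39 mm. Layer 56 is larger (62.39 vs 49.69 mm).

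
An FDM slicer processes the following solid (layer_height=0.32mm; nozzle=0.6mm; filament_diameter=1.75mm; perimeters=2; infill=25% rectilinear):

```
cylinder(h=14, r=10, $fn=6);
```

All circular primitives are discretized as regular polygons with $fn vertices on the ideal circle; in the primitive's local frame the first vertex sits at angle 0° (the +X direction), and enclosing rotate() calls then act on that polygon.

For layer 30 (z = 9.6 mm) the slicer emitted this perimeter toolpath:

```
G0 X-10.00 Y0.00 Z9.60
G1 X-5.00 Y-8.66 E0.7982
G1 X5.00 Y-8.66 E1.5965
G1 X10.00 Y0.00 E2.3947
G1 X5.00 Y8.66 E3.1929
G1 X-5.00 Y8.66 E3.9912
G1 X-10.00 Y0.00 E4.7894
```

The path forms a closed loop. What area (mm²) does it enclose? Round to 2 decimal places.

259.80 mm²

Apply the shoelace formula to the sequence of (X, Y) vertices; enclosed area = 259.80 mm².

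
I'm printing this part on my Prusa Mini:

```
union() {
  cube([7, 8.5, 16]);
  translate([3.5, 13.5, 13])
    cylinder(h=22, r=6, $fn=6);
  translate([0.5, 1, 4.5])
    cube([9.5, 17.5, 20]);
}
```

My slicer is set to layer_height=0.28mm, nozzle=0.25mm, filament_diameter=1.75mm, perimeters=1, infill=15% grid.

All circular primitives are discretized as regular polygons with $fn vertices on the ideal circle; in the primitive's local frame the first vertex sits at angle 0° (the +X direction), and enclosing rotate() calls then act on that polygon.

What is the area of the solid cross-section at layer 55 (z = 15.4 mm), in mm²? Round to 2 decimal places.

At z = 15.4 mm: the 7×8.5 cube contributes its full rectangle (area 59.50 mm²); the cylinder at (3.5, 13.5): section is a regular 6-gon, circumradius r=6 (area = (6/2)·6.000²·sin(360°/6) = 93.53 mm²); the 9.5×17.5 cube at (0.5, 1) contributes its full rectangle (area 166.25 mm²); Taking the union: the regions partially overlap — summed areas 319.28 mm² minus the doubly-counted overlap 125.52 mm² gives 193.77 mm² — area = 193.77 mm². Overall, the cross-section is a single solid region. Net area = 193.77 mm².

193.77 mm²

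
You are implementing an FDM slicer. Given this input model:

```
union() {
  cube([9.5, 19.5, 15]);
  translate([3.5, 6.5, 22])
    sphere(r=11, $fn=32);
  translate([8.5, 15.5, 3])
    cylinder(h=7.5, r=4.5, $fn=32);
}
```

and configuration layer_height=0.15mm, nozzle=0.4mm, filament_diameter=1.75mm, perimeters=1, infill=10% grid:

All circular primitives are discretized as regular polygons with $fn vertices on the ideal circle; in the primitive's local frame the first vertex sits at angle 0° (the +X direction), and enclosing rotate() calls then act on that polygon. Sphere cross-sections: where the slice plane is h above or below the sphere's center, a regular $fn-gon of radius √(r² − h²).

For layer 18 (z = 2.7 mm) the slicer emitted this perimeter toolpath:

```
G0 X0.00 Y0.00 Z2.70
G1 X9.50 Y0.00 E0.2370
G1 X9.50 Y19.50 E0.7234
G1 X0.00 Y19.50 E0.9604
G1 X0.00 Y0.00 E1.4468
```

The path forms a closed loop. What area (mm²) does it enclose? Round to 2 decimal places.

185.25 mm²

Apply the shoelace formula to the sequence of (X, Y) vertices; enclosed area = 185.25 mm².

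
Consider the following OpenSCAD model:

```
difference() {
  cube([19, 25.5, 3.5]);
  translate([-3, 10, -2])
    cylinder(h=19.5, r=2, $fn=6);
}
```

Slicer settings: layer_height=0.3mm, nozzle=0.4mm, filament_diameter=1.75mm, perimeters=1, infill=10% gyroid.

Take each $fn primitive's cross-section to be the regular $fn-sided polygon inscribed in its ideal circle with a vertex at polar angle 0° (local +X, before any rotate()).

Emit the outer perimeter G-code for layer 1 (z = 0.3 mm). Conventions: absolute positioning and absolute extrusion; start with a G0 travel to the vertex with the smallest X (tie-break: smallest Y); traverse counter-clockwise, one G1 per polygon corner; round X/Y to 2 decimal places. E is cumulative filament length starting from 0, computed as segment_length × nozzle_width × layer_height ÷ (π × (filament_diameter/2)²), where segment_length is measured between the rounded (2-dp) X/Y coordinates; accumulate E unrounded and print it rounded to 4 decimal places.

At z = 0.3 mm: the cube (footprint 19×25.5) is included at this height; the r=2 cylinder at (-3, 10) contributes a regular 6-gon of circumradius 2; Subtracting the remaining from the first: starting from the 19×25.5 cube, the r=2 cylinder at (-3, 10) misses the remaining region (no effect) — 1 connected region. The outline is a single polygon with 4 vertices. Extrusion per mm of travel: 0.4 × 0.3 / (π × 0.875²) = 0.049890. Accumulating E over each segment gives final E = 4.4402.

G0 X0.00 Y0.00 Z0.30
G1 X19.00 Y0.00 E0.9479
G1 X19.00 Y25.50 E2.2201
G1 X0.00 Y25.50 E3.1680
G1 X0.00 Y0.00 E4.4402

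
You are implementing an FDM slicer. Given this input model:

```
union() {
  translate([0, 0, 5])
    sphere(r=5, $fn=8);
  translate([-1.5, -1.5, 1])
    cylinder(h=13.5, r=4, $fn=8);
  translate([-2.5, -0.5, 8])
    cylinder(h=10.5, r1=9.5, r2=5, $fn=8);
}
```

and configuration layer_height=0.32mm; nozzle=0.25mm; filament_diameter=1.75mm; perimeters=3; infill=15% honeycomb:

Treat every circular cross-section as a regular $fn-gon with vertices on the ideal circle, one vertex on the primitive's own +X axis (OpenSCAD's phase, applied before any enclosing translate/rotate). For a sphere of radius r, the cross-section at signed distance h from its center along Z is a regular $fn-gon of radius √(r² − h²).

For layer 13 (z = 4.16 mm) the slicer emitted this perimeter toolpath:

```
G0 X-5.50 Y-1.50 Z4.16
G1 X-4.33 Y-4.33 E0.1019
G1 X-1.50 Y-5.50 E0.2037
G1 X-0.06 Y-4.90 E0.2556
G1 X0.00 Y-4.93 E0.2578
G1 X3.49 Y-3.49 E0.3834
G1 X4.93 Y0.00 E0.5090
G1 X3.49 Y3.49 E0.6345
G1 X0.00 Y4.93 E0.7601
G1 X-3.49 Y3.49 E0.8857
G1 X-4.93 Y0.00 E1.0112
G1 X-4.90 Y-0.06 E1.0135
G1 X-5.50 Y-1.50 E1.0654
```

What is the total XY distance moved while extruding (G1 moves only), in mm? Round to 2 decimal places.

32.03 mm

Sum the Euclidean lengths of each G1 segment: total = 32.03 mm.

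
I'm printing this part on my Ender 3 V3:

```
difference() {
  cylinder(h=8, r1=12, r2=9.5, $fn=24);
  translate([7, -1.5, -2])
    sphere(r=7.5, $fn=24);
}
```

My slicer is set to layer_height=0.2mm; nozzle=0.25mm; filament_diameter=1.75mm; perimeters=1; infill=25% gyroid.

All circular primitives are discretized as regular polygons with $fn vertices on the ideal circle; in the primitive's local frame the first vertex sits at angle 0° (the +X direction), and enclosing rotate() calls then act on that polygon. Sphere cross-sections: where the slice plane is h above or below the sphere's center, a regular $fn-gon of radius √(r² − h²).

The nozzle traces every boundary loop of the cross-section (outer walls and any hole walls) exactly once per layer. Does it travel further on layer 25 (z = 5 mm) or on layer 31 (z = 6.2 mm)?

layer 25 (z = 5 mm)

Layer 25 (z = 5): the cone (r1=12→r2=9.5) has section circumradius 10.438 here — a regular 24-gon (perimeter = 2·24·10.438·sin(180°/24) = 65.39 mm); the r=7.5 sphere at (7, -1.5) slices to a regular 24-gon of circumradius 2.693 (√(r²−h²) with h=7 from center) (perimeter = 2·24·2.693·sin(180°/24) = 16.87 mm); After the difference (first − rest): starting from the cone, the r=7.5 sphere at (7, -1.5) lies wholly inside it (removes its full 22.52 mm² and its 16.87 mm outline becomes a hole wall) — boundary (outer + 1 inner loop) = 82.26 mm. So its perimeter = 82.26 mm. Layer 31 (z = 6.2): the cone: at t=0.775 of its height the radius interpolates to r₁+(r₂−r₁)t = 10.062, giving a regular 24-gon of that circumradius (perimeter = 2·24·10.062·sin(180°/24) = 63.04 mm); the sphere at (7, -1.5) is absent (|z−center|=8.200 > r=7.5); Taking the first minus the rest: none of the subtracted shapes is present at this height, so the cone is unchanged — boundary = 63.04 mm. So its perimeter = 63.04 mm. Layer 25 is larger (82.26 vs 63.04 mm).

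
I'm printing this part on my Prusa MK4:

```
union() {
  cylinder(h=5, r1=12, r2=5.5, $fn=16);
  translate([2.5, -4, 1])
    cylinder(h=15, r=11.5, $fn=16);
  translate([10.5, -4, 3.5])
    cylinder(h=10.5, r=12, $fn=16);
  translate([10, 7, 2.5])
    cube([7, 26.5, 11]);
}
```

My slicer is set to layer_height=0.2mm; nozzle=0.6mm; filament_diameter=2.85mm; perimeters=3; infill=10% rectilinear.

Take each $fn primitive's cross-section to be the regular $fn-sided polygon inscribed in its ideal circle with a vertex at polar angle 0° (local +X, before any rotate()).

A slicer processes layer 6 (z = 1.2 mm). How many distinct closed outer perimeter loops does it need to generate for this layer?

At z = 1.2 mm: the cone: at t=0.240 of its height the radius interpolates to r₁+(r₂−r₁)t = 10.440, giving a regular 16-gon of that circumradius; the r=11.5 cylinder at (2.5, -4) gives a regular 16-gon of circumradius 11.5 (constant along its height); the cylinder at (10.5, -4) is absent (z outside [3.5, 14]); the cube at (10, 7) is not intersected at this z (z outside [2.5, 13.5]); Taking the union: the regions partially overlap (shared area 265.40 mm²), so overlapping operands fuse into one piece — 1 connected region. The result has 1 disconnected region.

1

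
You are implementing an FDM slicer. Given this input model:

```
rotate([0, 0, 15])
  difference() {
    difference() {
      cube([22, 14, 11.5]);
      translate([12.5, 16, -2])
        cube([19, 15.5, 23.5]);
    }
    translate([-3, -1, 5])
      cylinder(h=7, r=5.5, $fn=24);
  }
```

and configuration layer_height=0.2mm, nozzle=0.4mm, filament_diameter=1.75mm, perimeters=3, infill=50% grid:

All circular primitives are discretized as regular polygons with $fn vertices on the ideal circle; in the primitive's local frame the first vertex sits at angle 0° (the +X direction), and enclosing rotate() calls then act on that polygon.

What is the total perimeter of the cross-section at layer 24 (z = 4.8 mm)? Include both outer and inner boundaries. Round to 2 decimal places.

At z = 4.8 mm: the 22×14 cube contributes its full rectangle (perimeter 72.00 mm); the 19×15.5 cube at (12.5, 16) contributes its full rectangle (perimeter 69.00 mm); Taking the first minus the rest: starting from the 22×14 cube, the 19×15.5 cube at (12.5, 16) misses the remaining region (no effect) — boundary = 72.00 mm; the cylinder at (-3, -1) is absent (z outside [5, 12]); Subtracting the remaining from the first: none of the subtracted shapes is present at this height, so that combined region is unchanged — boundary = 72.00 mm; (whole slice rotated 15° about Z — lengths, areas and connectivity unchanged). Overall, the cross-section is a single solid region. Total boundary length (outer) = 72.00 mm.

72.00 mm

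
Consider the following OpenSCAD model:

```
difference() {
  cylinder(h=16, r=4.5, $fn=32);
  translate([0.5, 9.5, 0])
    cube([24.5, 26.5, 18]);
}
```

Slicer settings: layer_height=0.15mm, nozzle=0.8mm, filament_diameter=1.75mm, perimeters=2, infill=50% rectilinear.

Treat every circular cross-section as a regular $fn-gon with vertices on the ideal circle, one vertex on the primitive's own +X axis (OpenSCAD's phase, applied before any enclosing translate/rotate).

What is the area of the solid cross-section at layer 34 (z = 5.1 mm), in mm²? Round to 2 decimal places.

63.21 mm²

At z = 5.1 mm: the cylinder: section is a regular 32-gon, circumradius r=4.5 (area = (32/2)·4.500²·sin(360°/32) = 63.21 mm²); the cube at (0.5, 9.5) is present — its section is the full 24.5×26.5 rectangle (area 649.25 mm²); Taking the first minus the rest: starting from the r=4.5 cylinder (63.21 mm²), the 24.5×26.5 cube at (0.5, 9.5) misses the remaining region (no effect) — area = 63.21 mm². Overall, the cross-section is a single solid region. Net area = 63.21 mm².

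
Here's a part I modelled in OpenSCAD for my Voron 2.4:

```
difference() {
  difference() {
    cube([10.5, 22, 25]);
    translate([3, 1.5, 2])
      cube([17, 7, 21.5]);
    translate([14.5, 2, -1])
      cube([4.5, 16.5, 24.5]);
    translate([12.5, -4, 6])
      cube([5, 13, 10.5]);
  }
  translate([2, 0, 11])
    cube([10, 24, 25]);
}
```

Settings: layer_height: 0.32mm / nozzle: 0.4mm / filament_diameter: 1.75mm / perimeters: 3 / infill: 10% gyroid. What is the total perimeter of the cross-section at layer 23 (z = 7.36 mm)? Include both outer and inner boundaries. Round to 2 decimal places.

At z = 7.36 mm: the cube is present — its section is the full 10.5×22 rectangle (perimeter 65.00 mm); the cube at (3, 1.5) is present — its section is the full 17×7 rectangle (perimeter 48.00 mm); the cube at (14.5, 2) is present — its section is the full 4.5×16.5 rectangle (perimeter 42.00 mm); the cube at (12.5, -4) is present — its section is the full 5×13 rectangle (perimeter 36.00 mm); Subtracting the remaining from the first: starting from the 10.5×22 cube, the 17×7 cube at (3, 1.5) partially overlaps it — only the 52.50 mm² overlap (of its 119.00 mm²) is removed, clipping the outline; the 4.5×16.5 cube at (14.5, 2) misses the remaining region (no effect); the 5×13 cube at (12.5, -4) misses the remaining region (no effect) — boundary = 80.00 mm; the cube at (2, 0) is not intersected at this z (z outside [11, 36]); Subtracting the remaining from the first: none of the subtracted shapes is present at this height, so that combined region is unchanged — boundary = 80.00 mm. Overall, the cross-section is a single solid region. Total boundary length (outer) = 80.00 mm.

80.00 mm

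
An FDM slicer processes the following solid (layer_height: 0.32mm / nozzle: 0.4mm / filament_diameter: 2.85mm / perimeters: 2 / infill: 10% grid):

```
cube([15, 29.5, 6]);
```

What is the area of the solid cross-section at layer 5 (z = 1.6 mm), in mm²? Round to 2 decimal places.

442.50 mm²

At z = 1.6 mm: the cube (footprint 15×29.5) is included at this height (area 442.50 mm²). Overall, the cross-section is a single solid region. Net area = 442.50 mm².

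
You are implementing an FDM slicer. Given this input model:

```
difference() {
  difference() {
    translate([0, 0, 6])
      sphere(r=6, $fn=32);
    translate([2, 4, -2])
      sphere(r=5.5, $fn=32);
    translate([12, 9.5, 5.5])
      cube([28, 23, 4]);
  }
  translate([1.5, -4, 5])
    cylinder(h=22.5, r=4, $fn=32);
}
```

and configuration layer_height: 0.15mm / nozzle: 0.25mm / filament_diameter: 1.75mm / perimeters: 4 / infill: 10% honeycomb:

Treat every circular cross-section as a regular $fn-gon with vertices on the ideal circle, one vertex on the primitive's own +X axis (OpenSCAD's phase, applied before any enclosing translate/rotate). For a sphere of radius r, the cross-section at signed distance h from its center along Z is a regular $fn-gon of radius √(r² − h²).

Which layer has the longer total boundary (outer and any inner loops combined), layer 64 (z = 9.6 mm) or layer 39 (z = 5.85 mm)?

Layer 64 (z = 9.6): the r=6 sphere contributes a regular 32-gon of circumradius √(6²−3.6²) = 4.800 (perimeter = 2·32·4.800·sin(180°/32) = 30.11 mm); the sphere at (2, 4) does not reach this height (|z−center|=11.600 > r=5.5); the cube at (12, 9.5) does not reach this height (z outside [5.5, 9.5]); Subtracting the remaining from the first: none of the subtracted shapes is present at this height, so the r=6 sphere is unchanged — boundary = 30.11 mm; the cylinder at (1.5, -4): section is a regular 32-gon, circumradius r=4 (perimeter = 2·32·4.000·sin(180°/32) = 25.09 mm); Subtracting the remaining from the first: starting from the result so far, the r=4 cylinder at (1.5, -4) partially overlaps it — only the 24.26 mm² overlap (of its 49.94 mm²) is removed, clipping the outline — boundary = 31.28 mm. So its perimeter = 31.28 mm. Layer 39 (z = 5.85): the sphere: section is a regular 32-gon, circumradius = √(r²−h²) = √(6²−0.15²) = 5.998 (perimeter = 2·32·5.998·sin(180°/32) = 37.63 mm); the sphere at (2, 4) is absent (|z−center|=7.850 > r=5.5); the 28×23 cube at (12, 9.5) contributes its full rectangle (perimeter 102.00 mm); Subtracting the remaining from the first: starting from the r=6 sphere, the 28×23 cube at (12, 9.5) misses the remaining region (no effect) — boundary = 37.63 mm; the r=4 cylinder at (1.5, -4) gives a regular 32-gon of circumradius 4 (constant along its height) (perimeter = 2·32·4.000·sin(180°/32) = 25.09 mm); Subtracting the remaining from the first: starting from that combined region, the r=4 cylinder at (1.5, -4) partially overlaps it — only the 34.76 mm² overlap (of its 49.94 mm²) is removed, clipping the outline — boundary = 41.81 mm. So its perimeter = 41.81 mm. Layer 39 is larger (41.81 vs 31.28 mm).

layer 39 (z = 5.85 mm)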